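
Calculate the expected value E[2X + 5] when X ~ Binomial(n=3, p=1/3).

For X ~ Binomial(n=3, p=1/3):
E[X] = 1
E[2X + 5] = 2 × E[X] + 5 = 7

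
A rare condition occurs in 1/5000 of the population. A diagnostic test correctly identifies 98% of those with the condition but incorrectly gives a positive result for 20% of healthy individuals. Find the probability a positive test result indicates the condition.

Let D = the rare event, + = positive/flagged.
P(D) = 1/5000
P(+|D) = 98/100 = 49/50
P(+|D') = 20/100 = 1/5
P(+) = P(+|D)P(D) + P(+|D')P(D')
     = \frac{49}{50} × \frac{1}{5000} + \frac{1}{5} × \frac{4999}{5000}
     = \frac{50039}{250000}
P(D|+) = P(+|D)P(D)/P(+) = \frac{49}{50039}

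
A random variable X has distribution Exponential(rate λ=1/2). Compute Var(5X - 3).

For X ~ Exponential(rate λ=1/2):
Var(X) = 4
Var(5X - 3) = (5)² × Var(X) = 25 × 4 = 100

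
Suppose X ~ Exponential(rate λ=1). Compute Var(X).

For X ~ Exponential(rate λ=1):
Var(X) = 1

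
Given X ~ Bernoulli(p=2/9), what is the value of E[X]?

For X ~ Bernoulli(p=2/9), the expected value is:
E[X] = \frac{2}{9}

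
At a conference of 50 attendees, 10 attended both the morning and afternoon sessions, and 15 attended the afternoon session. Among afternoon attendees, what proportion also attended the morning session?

P(A ∩ B) = 10/50 = 1/5
P(B) = 15/50 = 3/10
P(A|B) = P(A ∩ B) / P(B) = (1/5) / (3/10) = 2/3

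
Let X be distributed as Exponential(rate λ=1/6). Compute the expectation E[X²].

Using the identity E[X²] = Var(X) + (E[X])²:
E[X] = 6
Var(X) = 36
E[X²] = 36 + (6)²
= 72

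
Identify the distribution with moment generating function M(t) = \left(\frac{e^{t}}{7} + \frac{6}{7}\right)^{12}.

The MGF M(t) = \left(\frac{e^{t}}{7} + \frac{6}{7}\right)^{12} is the standard form for the Binomial distribution.
Comparing with the known MGF formula identifies: Binomial(n=12, p=1/7)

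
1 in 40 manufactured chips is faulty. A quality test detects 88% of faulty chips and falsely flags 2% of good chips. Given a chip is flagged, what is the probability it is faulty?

Let D = the rare event, + = positive/flagged.
P(D) = 1/40
P(+|D) = 88/100 = 22/25
P(+|D') = 2/100 = 1/50
P(+) = P(+|D)P(D) + P(+|D')P(D')
     = \frac{22}{25} × \frac{1}{40} + \frac{1}{50} × \frac{39}{40}
     = \frac{83}{2000}
P(D|+) = P(+|D)P(D)/P(+) = \frac{44}{83}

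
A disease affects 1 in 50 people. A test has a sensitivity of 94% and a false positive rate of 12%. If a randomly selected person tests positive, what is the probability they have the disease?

Let D = the rare event, + = positive/flagged.
P(D) = 1/50
P(+|D) = 94/100 = 47/50
P(+|D') = 12/100 = 3/25
P(+) = P(+|D)P(D) + P(+|D')P(D')
     = \frac{47}{50} × \frac{1}{50} + \frac{3}{25} × \frac{49}{50}
     = \frac{341}{2500}
P(D|+) = P(+|D)P(D)/P(+) = \frac{47}{341}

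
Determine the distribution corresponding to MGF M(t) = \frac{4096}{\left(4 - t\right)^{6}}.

The MGF M(t) = \frac{4096}{\left(4 - t\right)^{6}} is the standard form for the Gamma distribution.
Comparing with the known MGF formula identifies: Gamma(shape α=6, rate β=4)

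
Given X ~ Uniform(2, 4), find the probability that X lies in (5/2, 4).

P(5/2 < X < 4) = ∫_{5/2}^{4} f(x) dx
where f(x) = \frac{1}{2}
= \frac{3}{4}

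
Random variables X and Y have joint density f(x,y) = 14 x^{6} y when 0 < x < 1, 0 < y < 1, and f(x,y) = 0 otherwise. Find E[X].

E[X] = ∫_0^1 ∫_0^1 x × f(x,y) dy dx
= ∫_0^1 ∫_0^1 x × (14 x^{6} y) dy dx
= \frac{7}{8}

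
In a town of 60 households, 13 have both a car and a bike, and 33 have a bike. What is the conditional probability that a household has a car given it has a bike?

P(A ∩ B) = 13/60
P(B) = 33/60 = 11/20
P(A|B) = P(A ∩ B) / P(B) = (13/60) / (11/20) = 13/33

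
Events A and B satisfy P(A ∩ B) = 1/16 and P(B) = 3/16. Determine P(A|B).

P(A|B) = P(A ∩ B) / P(B)
= (1/16) / (3/16)
= 1/3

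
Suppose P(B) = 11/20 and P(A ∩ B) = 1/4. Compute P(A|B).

P(A|B) = P(A ∩ B) / P(B)
= (1/4) / (11/20)
= 5/11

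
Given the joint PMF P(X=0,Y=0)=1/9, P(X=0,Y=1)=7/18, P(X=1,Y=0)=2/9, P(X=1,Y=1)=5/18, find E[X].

First find marginal of X:
P(X=0) = 1/2
P(X=1) = 1/2
E[X] = 0 × 1/2 + 1 × 1/2 = 1/2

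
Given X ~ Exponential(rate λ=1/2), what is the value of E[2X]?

For X ~ Exponential(rate λ=1/2):
E[X] = 2
E[2X] = 2 × E[X] + 0 = 4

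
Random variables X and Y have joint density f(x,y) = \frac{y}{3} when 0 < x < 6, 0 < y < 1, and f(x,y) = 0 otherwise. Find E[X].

f_X(x) = ∫_0^1 \frac{y}{3} dy = \frac{1}{6}
E[X] = ∫_0^6 x × (\frac{1}{6}) dx = 3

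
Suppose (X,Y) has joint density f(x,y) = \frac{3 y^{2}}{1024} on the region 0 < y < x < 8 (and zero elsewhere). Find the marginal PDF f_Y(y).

f_Y(y) = ∫_y^8 \frac{3 y^{2}}{1024} dx = \frac{3 y^{2} \left(8 - y\right)}{1024}
for 0 < y < 8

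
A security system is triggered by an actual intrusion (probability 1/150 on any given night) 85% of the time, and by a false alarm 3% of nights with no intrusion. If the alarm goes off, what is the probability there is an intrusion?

Let D = the rare event, + = positive/flagged.
P(D) = 1/150
P(+|D) = 85/100 = 17/20
P(+|D') = 3/100
P(+) = P(+|D)P(D) + P(+|D')P(D')
     = \frac{17}{20} × \frac{1}{150} + \frac{3}{100} × \frac{149}{150}
     = \frac{133}{3750}
P(D|+) = P(+|D)P(D)/P(+) = \frac{85}{532}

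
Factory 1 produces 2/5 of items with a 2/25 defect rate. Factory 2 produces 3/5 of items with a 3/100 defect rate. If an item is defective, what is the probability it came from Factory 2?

Using Bayes' theorem:
P(F1) = 2/5, P(D|F1) = 2/25
P(F2) = 3/5, P(D|F2) = 3/100
P(D) = P(D|F1)P(F1) + P(D|F2)P(F2)
     = \frac{1}{20}
P(F2|D) = P(D|F2)P(F2) / P(D)
= \frac{9}{25}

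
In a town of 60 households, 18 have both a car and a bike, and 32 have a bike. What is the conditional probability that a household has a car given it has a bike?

P(A ∩ B) = 18/60 = 3/10
P(B) = 32/60 = 8/15
P(A|B) = P(A ∩ B) / P(B) = (3/10) / (8/15) = 9/16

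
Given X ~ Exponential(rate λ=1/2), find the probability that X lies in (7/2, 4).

P(7/2 < X < 4) = ∫_{7/2}^{4} f(x) dx
where f(x) = \frac{e^{- \frac{x}{2}}}{2}
= - \frac{1}{e^{2}} + e^{- \frac{7}{4}}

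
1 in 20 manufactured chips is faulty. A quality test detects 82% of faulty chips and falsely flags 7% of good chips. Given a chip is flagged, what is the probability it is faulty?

Let D = the rare event, + = positive/flagged.
P(D) = 1/20
P(+|D) = 82/100 = 41/50
P(+|D') = 7/100
P(+) = P(+|D)P(D) + P(+|D')P(D')
     = \frac{41}{50} × \frac{1}{20} + \frac{7}{100} × \frac{19}{20}
     = \frac{43}{400}
P(D|+) = P(+|D)P(D)/P(+) = \frac{82}{215}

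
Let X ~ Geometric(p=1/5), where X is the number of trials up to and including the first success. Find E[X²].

Using the identity E[X²] = Var(X) + (E[X])²:
E[X] = 5
Var(X) = 20
E[X²] = 20 + (5)²
= 45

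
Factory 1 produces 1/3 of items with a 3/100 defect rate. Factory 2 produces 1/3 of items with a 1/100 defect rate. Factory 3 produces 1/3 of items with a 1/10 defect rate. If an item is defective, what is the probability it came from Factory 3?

Using Bayes' theorem:
P(F1) = 1/3, P(D|F1) = 3/100
P(F2) = 1/3, P(D|F2) = 1/100
P(F3) = 1/3, P(D|F3) = 1/10
P(D) = P(D|F1)P(F1) + P(D|F2)P(F2) + P(D|F3)P(F3)
     = \frac{7}{150}
P(F3|D) = P(D|F3)P(F3) / P(D)
= \frac{5}{7}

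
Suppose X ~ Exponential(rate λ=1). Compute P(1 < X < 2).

P(1 < X < 2) = ∫_{1}^{2} f(x) dx
where f(x) = e^{- x}
= - \frac{1 - e}{e^{2}}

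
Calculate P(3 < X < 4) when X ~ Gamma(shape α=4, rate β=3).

P(3 < X < 4) = ∫_{3}^{4} f(x) dx
where f(x) = \frac{27 x^{3} e^{- 3 x}}{2}
= \frac{-373 + 172 e^{3}}{e^{12}}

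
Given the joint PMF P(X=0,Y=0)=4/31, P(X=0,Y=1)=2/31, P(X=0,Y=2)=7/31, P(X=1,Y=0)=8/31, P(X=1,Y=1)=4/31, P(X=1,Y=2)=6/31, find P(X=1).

P(X=1) = P(X=1,Y=0) + P(X=1,Y=1) + P(X=1,Y=2)
= 8/31 + 4/31 + 6/31
= 18/31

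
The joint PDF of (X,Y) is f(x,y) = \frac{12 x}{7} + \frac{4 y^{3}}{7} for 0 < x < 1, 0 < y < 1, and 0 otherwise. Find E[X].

E[X] = ∫_0^1 ∫_0^1 x × f(x,y) dy dx
= ∫_0^1 ∫_0^1 x × (\frac{12 x}{7} + \frac{4 y^{3}}{7}) dy dx
= \frac{9}{14}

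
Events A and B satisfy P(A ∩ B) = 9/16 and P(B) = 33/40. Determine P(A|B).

P(A|B) = P(A ∩ B) / P(B)
= (9/16) / (33/40)
= 15/22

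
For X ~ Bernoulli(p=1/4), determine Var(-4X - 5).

For X ~ Bernoulli(p=1/4):
Var(X) = \frac{3}{16}
Var(-4X - 5) = (-4)² × Var(X) = 16 × \frac{3}{16} = 3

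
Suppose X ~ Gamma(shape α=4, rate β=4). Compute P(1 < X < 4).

P(1 < X < 4) = ∫_{1}^{4} f(x) dx
where f(x) = \frac{128 x^{3} e^{- 4 x}}{3}
= \frac{-2483 + 71 e^{12}}{3 e^{16}}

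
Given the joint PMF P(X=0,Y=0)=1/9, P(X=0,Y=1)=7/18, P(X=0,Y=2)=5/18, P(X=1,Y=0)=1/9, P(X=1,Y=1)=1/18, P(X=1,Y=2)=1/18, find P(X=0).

P(X=0) = P(X=0,Y=0) + P(X=0,Y=1) + P(X=0,Y=2)
= 1/9 + 7/18 + 5/18
= 7/9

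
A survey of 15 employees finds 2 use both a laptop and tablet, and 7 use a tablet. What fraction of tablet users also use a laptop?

P(A ∩ B) = 2/15
P(B) = 7/15
P(A|B) = P(A ∩ B) / P(B) = (2/15) / (7/15) = 2/7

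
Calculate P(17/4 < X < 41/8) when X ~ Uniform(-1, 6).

P(17/4 < X < 41/8) = ∫_{17/4}^{41/8} f(x) dx
where f(x) = \frac{1}{7}
= \frac{1}{8}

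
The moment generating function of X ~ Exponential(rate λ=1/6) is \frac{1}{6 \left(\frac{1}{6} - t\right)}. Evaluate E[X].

To find E[X], compute M^(1)(0):
M^(1)(t) = \frac{1}{6 \left(\frac{1}{6} - t\right)^{2}}
M^(1)(0) = 6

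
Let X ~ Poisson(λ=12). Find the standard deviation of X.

For X ~ Poisson(λ=12):
Var(X) = 12
SD(X) = √(Var(X)) = √(12) = 2 \sqrt{3}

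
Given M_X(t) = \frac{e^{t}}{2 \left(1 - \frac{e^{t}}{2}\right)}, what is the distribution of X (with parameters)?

The MGF M(t) = \frac{e^{t}}{2 \left(1 - \frac{e^{t}}{2}\right)} is the standard form for the Geometric distribution.
Comparing with the known MGF formula identifies: Geometric(p=1/2), X = trial number of first success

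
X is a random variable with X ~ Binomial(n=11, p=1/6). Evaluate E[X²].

Using the identity E[X²] = Var(X) + (E[X])²:
E[X] = \frac{11}{6}
Var(X) = \frac{55}{36}
E[X²] = \frac{55}{36} + (\frac{11}{6})²
= \frac{44}{9}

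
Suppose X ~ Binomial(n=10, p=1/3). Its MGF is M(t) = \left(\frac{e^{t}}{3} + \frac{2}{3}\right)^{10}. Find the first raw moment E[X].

To find E[X], compute M^(1)(0):
M^(1)(t) = \frac{10 \left(\frac{e^{t}}{3} + \frac{2}{3}\right)^{9} e^{t}}{3}
M^(1)(0) = \frac{10}{3}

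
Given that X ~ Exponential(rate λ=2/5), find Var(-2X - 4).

For X ~ Exponential(rate λ=2/5):
Var(X) = \frac{25}{4}
Var(-2X - 4) = (-2)² × Var(X) = 4 × \frac{25}{4} = 25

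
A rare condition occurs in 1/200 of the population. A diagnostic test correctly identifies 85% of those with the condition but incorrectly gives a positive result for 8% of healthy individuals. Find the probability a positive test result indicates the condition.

Let D = the rare event, + = positive/flagged.
P(D) = 1/200
P(+|D) = 85/100 = 17/20
P(+|D') = 8/100 = 2/25
P(+) = P(+|D)P(D) + P(+|D')P(D')
     = \frac{17}{20} × \frac{1}{200} + \frac{2}{25} × \frac{199}{200}
     = \frac{1677}{20000}
P(D|+) = P(+|D)P(D)/P(+) = \frac{85}{1677}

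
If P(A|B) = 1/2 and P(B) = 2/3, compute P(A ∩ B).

By definition, P(A|B) = P(A ∩ B) / P(B)
So P(A ∩ B) = P(A|B) × P(B)
= 1/2 × 2/3
= 1/3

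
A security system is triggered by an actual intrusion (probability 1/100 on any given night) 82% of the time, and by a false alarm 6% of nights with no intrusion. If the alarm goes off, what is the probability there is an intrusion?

Let D = the rare event, + = positive/flagged.
P(D) = 1/100
P(+|D) = 82/100 = 41/50
P(+|D') = 6/100 = 3/50
P(+) = P(+|D)P(D) + P(+|D')P(D')
     = \frac{41}{50} × \frac{1}{100} + \frac{3}{50} × \frac{99}{100}
     = \frac{169}{2500}
P(D|+) = P(+|D)P(D)/P(+) = \frac{41}{338}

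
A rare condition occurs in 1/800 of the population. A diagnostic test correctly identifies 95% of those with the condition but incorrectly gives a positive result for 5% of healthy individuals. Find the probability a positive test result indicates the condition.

Let D = the rare event, + = positive/flagged.
P(D) = 1/800
P(+|D) = 95/100 = 19/20
P(+|D') = 5/100 = 1/20
P(+) = P(+|D)P(D) + P(+|D')P(D')
     = \frac{19}{20} × \frac{1}{800} + \frac{1}{20} × \frac{799}{800}
     = \frac{409}{8000}
P(D|+) = P(+|D)P(D)/P(+) = \frac{19}{818}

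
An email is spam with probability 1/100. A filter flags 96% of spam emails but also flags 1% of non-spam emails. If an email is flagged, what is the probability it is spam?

Let D = the rare event, + = positive/flagged.
P(D) = 1/100
P(+|D) = 96/100 = 24/25
P(+|D') = 1/100
P(+) = P(+|D)P(D) + P(+|D')P(D')
     = \frac{24}{25} × \frac{1}{100} + \frac{1}{100} × \frac{99}{100}
     = \frac{39}{2000}
P(D|+) = P(+|D)P(D)/P(+) = \frac{32}{65}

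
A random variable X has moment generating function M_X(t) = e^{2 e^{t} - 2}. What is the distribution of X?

The MGF M(t) = e^{2 e^{t} - 2} is the standard form for the Poisson distribution.
Comparing with the known MGF formula identifies: Poisson(λ=2)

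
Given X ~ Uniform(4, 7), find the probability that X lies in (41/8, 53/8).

P(41/8 < X < 53/8) = ∫_{41/8}^{53/8} f(x) dx
where f(x) = \frac{1}{3}
= \frac{1}{2}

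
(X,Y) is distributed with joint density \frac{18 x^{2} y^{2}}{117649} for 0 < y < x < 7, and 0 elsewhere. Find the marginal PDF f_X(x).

f_X(x) = ∫_0^x \frac{18 x^{2} y^{2}}{117649} dy = \frac{6 x^{5}}{117649}
for 0 < x < 7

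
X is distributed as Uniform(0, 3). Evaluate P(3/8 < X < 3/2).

P(3/8 < X < 3/2) = ∫_{3/8}^{3/2} f(x) dx
where f(x) = \frac{1}{3}
= \frac{3}{8}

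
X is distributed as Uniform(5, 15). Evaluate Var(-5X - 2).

For X ~ Uniform(5, 15):
Var(X) = \frac{25}{3}
Var(-5X - 2) = (-5)² × Var(X) = 25 × \frac{25}{3} = \frac{625}{3}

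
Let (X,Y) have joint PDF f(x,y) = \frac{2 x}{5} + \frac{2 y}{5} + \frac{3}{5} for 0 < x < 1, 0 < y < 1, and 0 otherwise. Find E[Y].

E[Y] = ∫_0^1 ∫_0^1 y × f(x,y) dx dy
= \frac{8}{15}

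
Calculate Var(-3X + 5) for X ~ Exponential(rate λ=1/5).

For X ~ Exponential(rate λ=1/5):
Var(X) = 25
Var(-3X + 5) = (-3)² × Var(X) = 9 × 25 = 225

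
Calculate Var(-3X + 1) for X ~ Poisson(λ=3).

For X ~ Poisson(λ=3):
Var(X) = 3
Var(-3X + 1) = (-3)² × Var(X) = 9 × 3 = 27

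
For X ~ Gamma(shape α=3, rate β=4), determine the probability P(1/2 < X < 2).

P(1/2 < X < 2) = ∫_{1/2}^{2} f(x) dx
where f(x) = 32 x^{2} e^{- 4 x}
= \frac{-41 + 5 e^{6}}{e^{8}}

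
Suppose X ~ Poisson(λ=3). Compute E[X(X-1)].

E[X(X-1)] = E[X² - X] = E[X²] - E[X]
E[X] = 3
E[X²] = Var(X) + (E[X])² = 3 + (3)² = 12
E[X(X-1)] = 12 - 3 = 9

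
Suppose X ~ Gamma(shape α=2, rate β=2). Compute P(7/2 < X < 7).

P(7/2 < X < 7) = ∫_{7/2}^{7} f(x) dx
where f(x) = 4 x e^{- 2 x}
= \frac{-15 + 8 e^{7}}{e^{14}}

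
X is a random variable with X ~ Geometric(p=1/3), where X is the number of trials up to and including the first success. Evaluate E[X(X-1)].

E[X(X-1)] = E[X² - X] = E[X²] - E[X]
E[X] = 3
E[X²] = Var(X) + (E[X])² = 6 + (3)² = 15
E[X(X-1)] = 15 - 3 = 12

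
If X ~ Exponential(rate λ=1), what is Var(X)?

For X ~ Exponential(rate λ=1):
Var(X) = 1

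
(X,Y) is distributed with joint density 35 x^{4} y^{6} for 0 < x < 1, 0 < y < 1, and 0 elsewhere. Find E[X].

E[X] = ∫_0^1 ∫_0^1 x × f(x,y) dy dx
= ∫_0^1 ∫_0^1 x × (35 x^{4} y^{6}) dy dx
= \frac{5}{6}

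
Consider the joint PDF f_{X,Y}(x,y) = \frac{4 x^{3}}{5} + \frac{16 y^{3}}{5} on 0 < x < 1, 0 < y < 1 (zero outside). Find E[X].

E[X] = ∫_0^1 ∫_0^1 x × f(x,y) dy dx
= ∫_0^1 ∫_0^1 x × (\frac{4 x^{3}}{5} + \frac{16 y^{3}}{5}) dy dx
= \frac{14}{25}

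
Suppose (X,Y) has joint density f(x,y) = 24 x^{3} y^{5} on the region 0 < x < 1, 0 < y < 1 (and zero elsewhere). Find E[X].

E[X] = ∫_0^1 ∫_0^1 x × f(x,y) dy dx
= ∫_0^1 ∫_0^1 x × (24 x^{3} y^{5}) dy dx
= \frac{4}{5}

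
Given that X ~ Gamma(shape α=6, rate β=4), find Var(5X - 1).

For X ~ Gamma(shape α=6, rate β=4):
Var(X) = \frac{3}{8}
Var(5X - 1) = (5)² × Var(X) = 25 × \frac{3}{8} = \frac{75}{8}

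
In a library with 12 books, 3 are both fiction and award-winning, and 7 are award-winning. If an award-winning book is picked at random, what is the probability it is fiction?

P(A ∩ B) = 3/12 = 1/4
P(B) = 7/12
P(A|B) = P(A ∩ B) / P(B) = (1/4) / (7/12) = 3/7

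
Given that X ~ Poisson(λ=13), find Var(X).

For X ~ Poisson(λ=13):
Var(X) = 13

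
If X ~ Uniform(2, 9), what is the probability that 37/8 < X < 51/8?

P(37/8 < X < 51/8) = ∫_{37/8}^{51/8} f(x) dx
where f(x) = \frac{1}{7}
= \frac{1}{4}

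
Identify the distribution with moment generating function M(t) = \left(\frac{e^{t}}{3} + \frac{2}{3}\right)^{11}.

The MGF M(t) = \left(\frac{e^{t}}{3} + \frac{2}{3}\right)^{11} is the standard form for the Binomial distribution.
Comparing with the known MGF formula identifies: Binomial(n=11, p=1/3)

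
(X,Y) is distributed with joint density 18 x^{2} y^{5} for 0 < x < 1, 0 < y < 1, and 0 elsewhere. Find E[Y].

E[Y] = ∫_0^1 ∫_0^1 y × f(x,y) dx dy
= \frac{6}{7}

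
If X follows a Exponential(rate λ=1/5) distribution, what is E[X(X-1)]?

E[X(X-1)] = E[X² - X] = E[X²] - E[X]
E[X] = 5
E[X²] = Var(X) + (E[X])² = 25 + (5)² = 50
E[X(X-1)] = 50 - 5 = 45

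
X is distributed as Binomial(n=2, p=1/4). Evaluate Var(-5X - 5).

For X ~ Binomial(n=2, p=1/4):
Var(X) = \frac{3}{8}
Var(-5X - 5) = (-5)² × Var(X) = 25 × \frac{3}{8} = \frac{75}{8}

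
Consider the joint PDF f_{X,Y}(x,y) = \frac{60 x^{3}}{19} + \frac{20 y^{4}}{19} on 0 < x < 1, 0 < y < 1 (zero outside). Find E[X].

E[X] = ∫_0^1 ∫_0^1 x × f(x,y) dy dx
= ∫_0^1 ∫_0^1 x × (\frac{60 x^{3}}{19} + \frac{20 y^{4}}{19}) dy dx
= \frac{14}{19}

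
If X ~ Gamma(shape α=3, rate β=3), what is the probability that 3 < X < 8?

P(3 < X < 8) = ∫_{3}^{8} f(x) dx
where f(x) = \frac{27 x^{2} e^{- 3 x}}{2}
= \frac{-626 + 101 e^{15}}{2 e^{24}}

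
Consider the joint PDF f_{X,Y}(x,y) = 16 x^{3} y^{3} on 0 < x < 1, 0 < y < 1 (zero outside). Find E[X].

E[X] = ∫_0^1 ∫_0^1 x × f(x,y) dy dx
= ∫_0^1 ∫_0^1 x × (16 x^{3} y^{3}) dy dx
= \frac{4}{5}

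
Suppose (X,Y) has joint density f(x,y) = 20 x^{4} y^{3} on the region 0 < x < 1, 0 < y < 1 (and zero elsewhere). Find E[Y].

E[Y] = ∫_0^1 ∫_0^1 y × f(x,y) dx dy
= \frac{4}{5}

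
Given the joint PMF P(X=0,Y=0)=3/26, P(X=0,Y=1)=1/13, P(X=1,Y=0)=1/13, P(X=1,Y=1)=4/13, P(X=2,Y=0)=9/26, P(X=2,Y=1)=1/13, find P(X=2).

P(X=2) = P(X=2,Y=0) + P(X=2,Y=1)
= 9/26 + 1/13
= 11/26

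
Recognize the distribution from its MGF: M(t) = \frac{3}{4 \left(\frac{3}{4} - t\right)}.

The MGF M(t) = \frac{3}{4 \left(\frac{3}{4} - t\right)} is the standard form for the Exponential distribution.
Comparing with the known MGF formula identifies: Exponential(rate λ=3/4)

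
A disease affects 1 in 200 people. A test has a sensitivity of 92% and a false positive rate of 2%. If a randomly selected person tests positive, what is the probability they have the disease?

Let D = the rare event, + = positive/flagged.
P(D) = 1/200
P(+|D) = 92/100 = 23/25
P(+|D') = 2/100 = 1/50
P(+) = P(+|D)P(D) + P(+|D')P(D')
     = \frac{23}{25} × \frac{1}{200} + \frac{1}{50} × \frac{199}{200}
     = \frac{49}{2000}
P(D|+) = P(+|D)P(D)/P(+) = \frac{46}{245}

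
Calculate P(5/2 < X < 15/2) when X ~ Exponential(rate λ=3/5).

P(5/2 < X < 15/2) = ∫_{5/2}^{15/2} f(x) dx
where f(x) = \frac{3 e^{- \frac{3 x}{5}}}{5}
= - \frac{1 - e^{3}}{e^{\frac{9}{2}}}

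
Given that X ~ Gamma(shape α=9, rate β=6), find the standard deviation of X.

For X ~ Gamma(shape α=9, rate β=6):
Var(X) = \frac{1}{4}
SD(X) = √(Var(X)) = √(\frac{1}{4}) = \frac{1}{2}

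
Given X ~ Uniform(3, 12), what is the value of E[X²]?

Using the identity E[X²] = Var(X) + (E[X])²:
E[X] = \frac{15}{2}
Var(X) = \frac{27}{4}
E[X²] = \frac{27}{4} + (\frac{15}{2})²
= 63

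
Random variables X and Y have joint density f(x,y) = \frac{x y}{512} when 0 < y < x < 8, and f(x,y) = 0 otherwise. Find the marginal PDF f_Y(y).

f_Y(y) = ∫_y^8 \frac{x y}{512} dx = \frac{y \left(64 - y^{2}\right)}{1024}
for 0 < y < 8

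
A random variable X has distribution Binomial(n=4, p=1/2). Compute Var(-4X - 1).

For X ~ Binomial(n=4, p=1/2):
Var(X) = 1
Var(-4X - 1) = (-4)² × Var(X) = 16 × 1 = 16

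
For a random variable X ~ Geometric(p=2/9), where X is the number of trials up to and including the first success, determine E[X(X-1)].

E[X(X-1)] = E[X² - X] = E[X²] - E[X]
E[X] = \frac{9}{2}
E[X²] = Var(X) + (E[X])² = \frac{63}{4} + (\frac{9}{2})² = 36
E[X(X-1)] = 36 - \frac{9}{2} = \frac{63}{2}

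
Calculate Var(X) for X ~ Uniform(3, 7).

For X ~ Uniform(3, 7):
Var(X) = \frac{4}{3}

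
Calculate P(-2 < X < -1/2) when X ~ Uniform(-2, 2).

P(-2 < X < -1/2) = ∫_{-2}^{-1/2} f(x) dx
where f(x) = \frac{1}{4}
= \frac{3}{8}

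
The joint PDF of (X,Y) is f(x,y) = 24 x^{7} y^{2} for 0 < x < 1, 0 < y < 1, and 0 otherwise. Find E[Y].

E[Y] = ∫_0^1 ∫_0^1 y × f(x,y) dx dy
= \frac{3}{4}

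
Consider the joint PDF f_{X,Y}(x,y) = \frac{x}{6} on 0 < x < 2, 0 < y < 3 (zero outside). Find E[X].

f_X(x) = ∫_0^3 \frac{x}{6} dy = \frac{x}{2}
E[X] = ∫_0^2 x × (\frac{x}{2}) dx = \frac{4}{3}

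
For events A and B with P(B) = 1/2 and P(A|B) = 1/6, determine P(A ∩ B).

By definition, P(A|B) = P(A ∩ B) / P(B)
So P(A ∩ B) = P(A|B) × P(B)
= 1/6 × 1/2
= 1/12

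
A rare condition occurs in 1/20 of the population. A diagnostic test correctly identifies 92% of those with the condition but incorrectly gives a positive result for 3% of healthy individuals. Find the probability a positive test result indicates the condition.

Let D = the rare event, + = positive/flagged.
P(D) = 1/20
P(+|D) = 92/100 = 23/25
P(+|D') = 3/100
P(+) = P(+|D)P(D) + P(+|D')P(D')
     = \frac{23}{25} × \frac{1}{20} + \frac{3}{100} × \frac{19}{20}
     = \frac{149}{2000}
P(D|+) = P(+|D)P(D)/P(+) = \frac{92}{149}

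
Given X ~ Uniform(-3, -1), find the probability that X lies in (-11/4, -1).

P(-11/4 < X < -1) = ∫_{-11/4}^{-1} f(x) dx
where f(x) = \frac{1}{2}
= \frac{7}{8}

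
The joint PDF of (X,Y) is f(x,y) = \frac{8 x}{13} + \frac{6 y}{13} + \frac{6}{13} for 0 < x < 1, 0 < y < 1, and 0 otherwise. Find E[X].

E[X] = ∫_0^1 ∫_0^1 x × f(x,y) dy dx
= ∫_0^1 ∫_0^1 x × (\frac{8 x}{13} + \frac{6 y}{13} + \frac{6}{13}) dy dx
= \frac{43}{78}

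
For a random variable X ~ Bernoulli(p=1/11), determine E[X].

For X ~ Bernoulli(p=1/11), the expected value is:
E[X] = \frac{1}{11}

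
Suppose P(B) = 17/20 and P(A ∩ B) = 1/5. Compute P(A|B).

P(A|B) = P(A ∩ B) / P(B)
= (1/5) / (17/20)
= 4/17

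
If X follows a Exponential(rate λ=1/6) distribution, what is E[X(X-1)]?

E[X(X-1)] = E[X² - X] = E[X²] - E[X]
E[X] = 6
E[X²] = Var(X) + (E[X])² = 36 + (6)² = 72
E[X(X-1)] = 72 - 6 = 66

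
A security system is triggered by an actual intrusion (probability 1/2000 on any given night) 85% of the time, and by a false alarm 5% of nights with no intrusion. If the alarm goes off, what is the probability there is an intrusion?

Let D = the rare event, + = positive/flagged.
P(D) = 1/2000
P(+|D) = 85/100 = 17/20
P(+|D') = 5/100 = 1/20
P(+) = P(+|D)P(D) + P(+|D')P(D')
     = \frac{17}{20} × \frac{1}{2000} + \frac{1}{20} × \frac{1999}{2000}
     = \frac{63}{1250}
P(D|+) = P(+|D)P(D)/P(+) = \frac{17}{2016}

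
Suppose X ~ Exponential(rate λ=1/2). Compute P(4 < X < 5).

P(4 < X < 5) = ∫_{4}^{5} f(x) dx
where f(x) = \frac{e^{- \frac{x}{2}}}{2}
= - \frac{1}{e^{\frac{5}{2}}} + e^{-2}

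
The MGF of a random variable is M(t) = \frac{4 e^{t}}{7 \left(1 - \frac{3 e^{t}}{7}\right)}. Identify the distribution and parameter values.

The MGF M(t) = \frac{4 e^{t}}{7 \left(1 - \frac{3 e^{t}}{7}\right)} is the standard form for the Geometric distribution.
Comparing with the known MGF formula identifies: Geometric(p=4/7), X = trial number of first success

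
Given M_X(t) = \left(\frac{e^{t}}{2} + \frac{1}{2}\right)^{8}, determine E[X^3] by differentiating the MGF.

To find E[X^3], compute M^(3)(0):
M^(1)(t) = 4 \left(\frac{e^{t}}{2} + \frac{1}{2}\right)^{7} e^{t}
M^(2)(t) = 4 \left(\frac{e^{t}}{2} + \frac{1}{2}\right)^{7} e^{t} + 14 \left(\frac{e^{t}}{2} + \frac{1}{2}\right)^{6} e^{2 t}
M^(3)(t) = 4 \left(\frac{e^{t}}{2} + \frac{1}{2}\right)^{7} e^{t} + 42 \left(\frac{e^{t}}{2} + \frac{1}{2}\right)^{6} e^{2 t} + 42 \left(\frac{e^{t}}{2} + \frac{1}{2}\right)^{5} e^{3 t}
M^(3)(0) = 88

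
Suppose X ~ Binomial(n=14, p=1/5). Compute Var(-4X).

For X ~ Binomial(n=14, p=1/5):
Var(X) = \frac{56}{25}
Var(-4X) = (-4)² × Var(X) = 16 × \frac{56}{25} = \frac{896}{25}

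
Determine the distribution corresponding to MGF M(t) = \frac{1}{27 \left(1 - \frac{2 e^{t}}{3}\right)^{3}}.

The MGF M(t) = \frac{1}{27 \left(1 - \frac{2 e^{t}}{3}\right)^{3}} is the standard form for the NegativeBinomial distribution.
Comparing with the known MGF formula identifies: NegBin(r=3, p=1/3), X = failures before r-th success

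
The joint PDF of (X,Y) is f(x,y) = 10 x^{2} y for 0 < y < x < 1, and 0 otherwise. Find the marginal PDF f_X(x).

f_X(x) = ∫_0^x 10 x^{2} y dy = 5 x^{4}
for 0 < x < 1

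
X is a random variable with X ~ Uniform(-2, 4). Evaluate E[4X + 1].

For X ~ Uniform(-2, 4):
E[X] = 1
E[4X + 1] = 4 × E[X] + 1 = 5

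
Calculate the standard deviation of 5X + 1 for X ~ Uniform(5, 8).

For X ~ Uniform(5, 8):
Var(X) = \frac{3}{4}
SD(X) = √(Var(X)) = √(\frac{3}{4}) = \frac{\sqrt{3}}{2}
SD(5X + 1) = |5| × SD(X) = 5 × \frac{\sqrt{3}}{2} = \frac{5 \sqrt{3}}{2}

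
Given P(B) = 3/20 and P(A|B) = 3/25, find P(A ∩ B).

By definition, P(A|B) = P(A ∩ B) / P(B)
So P(A ∩ B) = P(A|B) × P(B)
= 3/25 × 3/20
= 9/500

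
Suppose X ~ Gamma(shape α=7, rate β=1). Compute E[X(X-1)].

E[X(X-1)] = E[X² - X] = E[X²] - E[X]
E[X] = 7
E[X²] = Var(X) + (E[X])² = 7 + (7)² = 56
E[X(X-1)] = 56 - 7 = 49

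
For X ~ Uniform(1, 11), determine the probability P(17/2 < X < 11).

P(17/2 < X < 11) = ∫_{17/2}^{11} f(x) dx
where f(x) = \frac{1}{10}
= \frac{1}{4}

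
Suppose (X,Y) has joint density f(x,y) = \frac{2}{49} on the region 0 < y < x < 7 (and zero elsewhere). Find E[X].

f_X(x) = ∫_0^x \frac{2}{49} dy = \frac{2 x}{49}
E[X] = ∫_0^7 x × (\frac{2 x}{49}) dx = \frac{14}{3}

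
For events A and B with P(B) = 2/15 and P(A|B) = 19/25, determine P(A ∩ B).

By definition, P(A|B) = P(A ∩ B) / P(B)
So P(A ∩ B) = P(A|B) × P(B)
= 19/25 × 2/15
= 38/375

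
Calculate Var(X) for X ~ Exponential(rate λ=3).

For X ~ Exponential(rate λ=3):
Var(X) = \frac{1}{9}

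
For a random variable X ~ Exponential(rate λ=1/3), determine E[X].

For X ~ Exponential(rate λ=1/3), the expected value is:
E[X] = 3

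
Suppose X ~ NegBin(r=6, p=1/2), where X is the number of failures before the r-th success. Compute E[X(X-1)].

E[X(X-1)] = E[X² - X] = E[X²] - E[X]
E[X] = 6
E[X²] = Var(X) + (E[X])² = 12 + (6)² = 48
E[X(X-1)] = 48 - 6 = 42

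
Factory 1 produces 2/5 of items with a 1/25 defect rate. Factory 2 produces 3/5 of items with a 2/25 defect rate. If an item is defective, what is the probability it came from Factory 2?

Using Bayes' theorem:
P(F1) = 2/5, P(D|F1) = 1/25
P(F2) = 3/5, P(D|F2) = 2/25
P(D) = P(D|F1)P(F1) + P(D|F2)P(F2)
     = \frac{8}{125}
P(F2|D) = P(D|F2)P(F2) / P(D)
= \frac{3}{4}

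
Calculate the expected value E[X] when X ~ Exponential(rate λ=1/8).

For X ~ Exponential(rate λ=1/8), the expected value is:
E[X] = 8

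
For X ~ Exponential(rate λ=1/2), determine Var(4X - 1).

For X ~ Exponential(rate λ=1/2):
Var(X) = 4
Var(4X - 1) = (4)² × Var(X) = 16 × 4 = 64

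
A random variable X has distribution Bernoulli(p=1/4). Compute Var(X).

For X ~ Bernoulli(p=1/4):
Var(X) = \frac{3}{16}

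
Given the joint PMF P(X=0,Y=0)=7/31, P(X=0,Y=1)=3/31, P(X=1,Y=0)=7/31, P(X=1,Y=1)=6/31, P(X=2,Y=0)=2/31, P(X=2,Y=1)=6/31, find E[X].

First find marginal of X:
P(X=0) = 10/31
P(X=1) = 13/31
P(X=2) = 8/31
E[X] = 0 × 10/31 + 1 × 13/31 + 2 × 8/31 = 29/31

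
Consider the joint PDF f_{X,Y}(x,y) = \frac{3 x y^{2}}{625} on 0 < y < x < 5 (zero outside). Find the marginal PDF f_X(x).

f_X(x) = ∫_0^x \frac{3 x y^{2}}{625} dy = \frac{x^{4}}{625}
for 0 < x < 5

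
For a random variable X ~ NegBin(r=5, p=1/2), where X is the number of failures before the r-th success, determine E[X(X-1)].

E[X(X-1)] = E[X² - X] = E[X²] - E[X]
E[X] = 5
E[X²] = Var(X) + (E[X])² = 10 + (5)² = 35
E[X(X-1)] = 35 - 5 = 30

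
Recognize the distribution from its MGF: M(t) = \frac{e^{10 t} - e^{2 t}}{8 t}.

The MGF M(t) = \frac{e^{10 t} - e^{2 t}}{8 t} is the standard form for the Uniform distribution.
Comparing with the known MGF formula identifies: Uniform(2, 10)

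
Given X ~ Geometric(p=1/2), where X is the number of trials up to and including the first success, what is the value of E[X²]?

Using the identity E[X²] = Var(X) + (E[X])²:
E[X] = 2
Var(X) = 2
E[X²] = 2 + (2)²
= 6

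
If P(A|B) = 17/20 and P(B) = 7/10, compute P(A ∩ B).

By definition, P(A|B) = P(A ∩ B) / P(B)
So P(A ∩ B) = P(A|B) × P(B)
= 17/20 × 7/10
= 119/200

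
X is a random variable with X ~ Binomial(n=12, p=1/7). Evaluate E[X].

For X ~ Binomial(n=12, p=1/7), the expected value is:
E[X] = \frac{12}{7}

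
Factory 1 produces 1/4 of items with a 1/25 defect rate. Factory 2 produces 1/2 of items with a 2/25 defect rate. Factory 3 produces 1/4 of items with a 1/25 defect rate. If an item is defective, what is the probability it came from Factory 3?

Using Bayes' theorem:
P(F1) = 1/4, P(D|F1) = 1/25
P(F2) = 1/2, P(D|F2) = 2/25
P(F3) = 1/4, P(D|F3) = 1/25
P(D) = P(D|F1)P(F1) + P(D|F2)P(F2) + P(D|F3)P(F3)
     = \frac{3}{50}
P(F3|D) = P(D|F3)P(F3) / P(D)
= \frac{1}{6}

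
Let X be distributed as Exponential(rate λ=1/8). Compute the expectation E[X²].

Using the identity E[X²] = Var(X) + (E[X])²:
E[X] = 8
Var(X) = 64
E[X²] = 64 + (8)²
= 128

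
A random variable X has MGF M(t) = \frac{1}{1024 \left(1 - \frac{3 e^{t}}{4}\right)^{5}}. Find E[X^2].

To find E[X^2], compute M^(2)(0):
M^(1)(t) = \frac{15 e^{t}}{4096 \left(1 - \frac{3 e^{t}}{4}\right)^{6}}
M^(2)(t) = \frac{15 e^{t}}{4096 \left(1 - \frac{3 e^{t}}{4}\right)^{6}} + \frac{135 e^{2 t}}{8192 \left(1 - \frac{3 e^{t}}{4}\right)^{7}}
M^(2)(0) = 285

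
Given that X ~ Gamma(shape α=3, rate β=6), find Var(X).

For X ~ Gamma(shape α=3, rate β=6):
Var(X) = \frac{1}{12}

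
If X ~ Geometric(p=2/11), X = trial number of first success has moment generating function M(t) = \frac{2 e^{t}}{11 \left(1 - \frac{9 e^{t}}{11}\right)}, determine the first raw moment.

To find E[X], compute M^(1)(0):
M^(1)(t) = \frac{2 e^{t}}{11 \left(1 - \frac{9 e^{t}}{11}\right)} + \frac{18 e^{2 t}}{121 \left(1 - \frac{9 e^{t}}{11}\right)^{2}}
M^(1)(0) = \frac{11}{2}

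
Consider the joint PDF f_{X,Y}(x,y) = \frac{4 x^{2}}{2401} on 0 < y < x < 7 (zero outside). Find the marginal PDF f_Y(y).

f_Y(y) = ∫_y^7 \frac{4 x^{2}}{2401} dx = \frac{4}{21} - \frac{4 y^{3}}{7203}
for 0 < y < 7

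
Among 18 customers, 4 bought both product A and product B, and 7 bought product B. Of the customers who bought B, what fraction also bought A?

P(A ∩ B) = 4/18 = 2/9
P(B) = 7/18
P(A|B) = P(A ∩ B) / P(B) = (2/9) / (7/18) = 4/7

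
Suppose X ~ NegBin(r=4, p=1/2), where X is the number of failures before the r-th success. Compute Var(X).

For X ~ NegBin(r=4, p=1/2), where X is the number of failures before the r-th success:
Var(X) = 8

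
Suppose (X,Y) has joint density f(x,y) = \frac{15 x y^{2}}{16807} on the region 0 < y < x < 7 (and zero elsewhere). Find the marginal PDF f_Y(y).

f_Y(y) = ∫_y^7 \frac{15 x y^{2}}{16807} dx = \frac{15 y^{2} \left(49 - y^{2}\right)}{33614}
for 0 < y < 7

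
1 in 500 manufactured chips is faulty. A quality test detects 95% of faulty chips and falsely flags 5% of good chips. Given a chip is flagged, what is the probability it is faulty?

Let D = the rare event, + = positive/flagged.
P(D) = 1/500
P(+|D) = 95/100 = 19/20
P(+|D') = 5/100 = 1/20
P(+) = P(+|D)P(D) + P(+|D')P(D')
     = \frac{19}{20} × \frac{1}{500} + \frac{1}{20} × \frac{499}{500}
     = \frac{259}{5000}
P(D|+) = P(+|D)P(D)/P(+) = \frac{19}{518}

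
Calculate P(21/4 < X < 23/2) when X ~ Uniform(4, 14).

P(21/4 < X < 23/2) = ∫_{21/4}^{23/2} f(x) dx
where f(x) = \frac{1}{10}
= \frac{5}{8}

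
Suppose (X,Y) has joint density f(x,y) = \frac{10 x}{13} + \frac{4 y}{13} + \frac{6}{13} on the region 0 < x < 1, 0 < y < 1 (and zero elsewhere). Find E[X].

E[X] = ∫_0^1 ∫_0^1 x × f(x,y) dy dx
= ∫_0^1 ∫_0^1 x × (\frac{10 x}{13} + \frac{4 y}{13} + \frac{6}{13}) dy dx
= \frac{22}{39}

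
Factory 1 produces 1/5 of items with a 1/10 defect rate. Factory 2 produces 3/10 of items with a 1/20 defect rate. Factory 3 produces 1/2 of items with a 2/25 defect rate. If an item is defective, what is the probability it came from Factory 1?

Using Bayes' theorem:
P(F1) = 1/5, P(D|F1) = 1/10
P(F2) = 3/10, P(D|F2) = 1/20
P(F3) = 1/2, P(D|F3) = 2/25
P(D) = P(D|F1)P(F1) + P(D|F2)P(F2) + P(D|F3)P(F3)
     = \frac{3}{40}
P(F1|D) = P(D|F1)P(F1) / P(D)
= \frac{4}{15}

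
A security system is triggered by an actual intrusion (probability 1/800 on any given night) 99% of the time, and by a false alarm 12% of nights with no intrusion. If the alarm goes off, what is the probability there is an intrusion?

Let D = the rare event, + = positive/flagged.
P(D) = 1/800
P(+|D) = 99/100
P(+|D') = 12/100 = 3/25
P(+) = P(+|D)P(D) + P(+|D')P(D')
     = \frac{99}{100} × \frac{1}{800} + \frac{3}{25} × \frac{799}{800}
     = \frac{9687}{80000}
P(D|+) = P(+|D)P(D)/P(+) = \frac{33}{3229}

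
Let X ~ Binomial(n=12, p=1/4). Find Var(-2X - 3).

For X ~ Binomial(n=12, p=1/4):
Var(X) = \frac{9}{4}
Var(-2X - 3) = (-2)² × Var(X) = 4 × \frac{9}{4} = 9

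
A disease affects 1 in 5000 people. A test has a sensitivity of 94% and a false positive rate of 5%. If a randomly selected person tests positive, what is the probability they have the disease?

Let D = the rare event, + = positive/flagged.
P(D) = 1/5000
P(+|D) = 94/100 = 47/50
P(+|D') = 5/100 = 1/20
P(+) = P(+|D)P(D) + P(+|D')P(D')
     = \frac{47}{50} × \frac{1}{5000} + \frac{1}{20} × \frac{4999}{5000}
     = \frac{25089}{500000}
P(D|+) = P(+|D)P(D)/P(+) = \frac{94}{25089}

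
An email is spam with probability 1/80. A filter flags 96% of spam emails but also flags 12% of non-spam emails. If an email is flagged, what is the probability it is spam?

Let D = the rare event, + = positive/flagged.
P(D) = 1/80
P(+|D) = 96/100 = 24/25
P(+|D') = 12/100 = 3/25
P(+) = P(+|D)P(D) + P(+|D')P(D')
     = \frac{24}{25} × \frac{1}{80} + \frac{3}{25} × \frac{79}{80}
     = \frac{261}{2000}
P(D|+) = P(+|D)P(D)/P(+) = \frac{8}{87}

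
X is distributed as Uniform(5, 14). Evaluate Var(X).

For X ~ Uniform(5, 14):
Var(X) = \frac{27}{4}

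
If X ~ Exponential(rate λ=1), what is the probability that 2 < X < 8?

P(2 < X < 8) = ∫_{2}^{8} f(x) dx
where f(x) = e^{- x}
= - \frac{1 - e^{6}}{e^{8}}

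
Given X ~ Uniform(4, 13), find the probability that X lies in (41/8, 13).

P(41/8 < X < 13) = ∫_{41/8}^{13} f(x) dx
where f(x) = \frac{1}{9}
= \frac{7}{8}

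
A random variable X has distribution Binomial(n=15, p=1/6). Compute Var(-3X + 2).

For X ~ Binomial(n=15, p=1/6):
Var(X) = \frac{25}{12}
Var(-3X + 2) = (-3)² × Var(X) = 9 × \frac{25}{12} = \frac{75}{4}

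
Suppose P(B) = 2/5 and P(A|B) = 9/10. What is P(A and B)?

By definition, P(A|B) = P(A ∩ B) / P(B)
So P(A ∩ B) = P(A|B) × P(B)
= 9/10 × 2/5
= 9/25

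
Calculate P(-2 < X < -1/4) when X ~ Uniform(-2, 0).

P(-2 < X < -1/4) = ∫_{-2}^{-1/4} f(x) dx
where f(x) = \frac{1}{2}
= \frac{7}{8}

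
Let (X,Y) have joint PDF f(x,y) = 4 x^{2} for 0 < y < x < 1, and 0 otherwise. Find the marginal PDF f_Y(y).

f_Y(y) = ∫_y^1 4 x^{2} dx = \frac{4}{3} - \frac{4 y^{3}}{3}
for 0 < y < 1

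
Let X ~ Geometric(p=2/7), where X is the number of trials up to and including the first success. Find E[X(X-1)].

E[X(X-1)] = E[X² - X] = E[X²] - E[X]
E[X] = \frac{7}{2}
E[X²] = Var(X) + (E[X])² = \frac{35}{4} + (\frac{7}{2})² = 21
E[X(X-1)] = 21 - \frac{7}{2} = \frac{35}{2}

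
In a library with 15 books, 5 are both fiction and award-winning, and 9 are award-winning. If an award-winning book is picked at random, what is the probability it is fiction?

P(A ∩ B) = 5/15 = 1/3
P(B) = 9/15 = 3/5
P(A|B) = P(A ∩ B) / P(B) = (1/3) / (3/5) = 5/9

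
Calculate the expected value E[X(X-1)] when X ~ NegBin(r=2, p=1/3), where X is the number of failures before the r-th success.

E[X(X-1)] = E[X² - X] = E[X²] - E[X]
E[X] = 4
E[X²] = Var(X) + (E[X])² = 12 + (4)² = 28
E[X(X-1)] = 28 - 4 = 24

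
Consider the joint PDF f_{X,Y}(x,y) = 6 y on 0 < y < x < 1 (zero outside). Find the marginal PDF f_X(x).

f_X(x) = ∫_0^x 6 y dy = 3 x^{2}
for 0 < x < 1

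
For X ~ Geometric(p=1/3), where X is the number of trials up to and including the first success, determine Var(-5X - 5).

For X ~ Geometric(p=1/3), where X is the number of trials up to and including the first success:
Var(X) = 6
Var(-5X - 5) = (-5)² × Var(X) = 25 × 6 = 150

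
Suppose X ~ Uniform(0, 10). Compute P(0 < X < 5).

P(0 < X < 5) = ∫_{0}^{5} f(x) dx
where f(x) = \frac{1}{10}
= \frac{1}{2}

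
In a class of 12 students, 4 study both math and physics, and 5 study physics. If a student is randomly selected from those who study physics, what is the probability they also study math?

P(A ∩ B) = 4/12 = 1/3
P(B) = 5/12
P(A|B) = P(A ∩ B) / P(B) = (1/3) / (5/12) = 4/5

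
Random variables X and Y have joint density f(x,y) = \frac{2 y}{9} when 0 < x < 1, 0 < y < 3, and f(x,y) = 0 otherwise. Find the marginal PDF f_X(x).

f_X(x) = ∫_0^3 f(x,y) dy
= ∫_0^3 \frac{2 y}{9} dy
= 1 for 0 < x < 1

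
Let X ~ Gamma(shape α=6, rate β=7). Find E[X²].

Using the identity E[X²] = Var(X) + (E[X])²:
E[X] = \frac{6}{7}
Var(X) = \frac{6}{49}
E[X²] = \frac{6}{49} + (\frac{6}{7})²
= \frac{6}{7}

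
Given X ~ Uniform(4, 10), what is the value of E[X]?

For X ~ Uniform(4, 10), the expected value is:
E[X] = 7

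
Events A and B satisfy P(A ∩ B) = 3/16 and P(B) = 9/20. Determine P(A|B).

P(A|B) = P(A ∩ B) / P(B)
= (3/16) / (9/20)
= 5/12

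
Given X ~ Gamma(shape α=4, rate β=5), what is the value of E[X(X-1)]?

E[X(X-1)] = E[X² - X] = E[X²] - E[X]
E[X] = \frac{4}{5}
E[X²] = Var(X) + (E[X])² = \frac{4}{25} + (\frac{4}{5})² = \frac{4}{5}
E[X(X-1)] = \frac{4}{5} - \frac{4}{5} = 0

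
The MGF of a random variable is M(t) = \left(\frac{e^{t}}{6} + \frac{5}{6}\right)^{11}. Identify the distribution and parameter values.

The MGF M(t) = \left(\frac{e^{t}}{6} + \frac{5}{6}\right)^{11} is the standard form for the Binomial distribution.
Comparing with the known MGF formula identifies: Binomial(n=11, p=1/6)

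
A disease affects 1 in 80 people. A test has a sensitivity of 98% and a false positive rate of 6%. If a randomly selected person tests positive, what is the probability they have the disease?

Let D = the rare event, + = positive/flagged.
P(D) = 1/80
P(+|D) = 98/100 = 49/50
P(+|D') = 6/100 = 3/50
P(+) = P(+|D)P(D) + P(+|D')P(D')
     = \frac{49}{50} × \frac{1}{80} + \frac{3}{50} × \frac{79}{80}
     = \frac{143}{2000}
P(D|+) = P(+|D)P(D)/P(+) = \frac{49}{286}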